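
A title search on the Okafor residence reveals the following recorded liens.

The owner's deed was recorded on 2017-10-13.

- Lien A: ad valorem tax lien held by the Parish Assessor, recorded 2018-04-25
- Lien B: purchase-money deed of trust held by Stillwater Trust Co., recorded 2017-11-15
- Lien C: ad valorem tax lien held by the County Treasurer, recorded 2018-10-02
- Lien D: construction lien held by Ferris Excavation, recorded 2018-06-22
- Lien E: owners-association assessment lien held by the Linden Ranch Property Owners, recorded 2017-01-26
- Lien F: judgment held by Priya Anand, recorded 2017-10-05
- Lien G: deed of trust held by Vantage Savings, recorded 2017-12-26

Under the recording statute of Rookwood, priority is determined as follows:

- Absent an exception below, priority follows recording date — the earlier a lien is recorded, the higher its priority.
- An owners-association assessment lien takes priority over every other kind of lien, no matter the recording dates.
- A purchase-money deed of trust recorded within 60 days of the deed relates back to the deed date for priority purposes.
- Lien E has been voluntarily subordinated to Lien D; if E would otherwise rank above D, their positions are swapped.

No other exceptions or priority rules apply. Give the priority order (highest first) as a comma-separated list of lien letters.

D, F, B, G, A, E, C

First, effective dates: B's effective date is the deed date, 2017-10-13.
As an owners-association assessment lien, E is senior to every other lien.
Remaining liens by effective date: F (2017-10-05), B (2017-10-13), G (2017-12-26), A (2018-04-25), D (2018-06-22), C (2018-10-02).
E is senior to D before the subordination, so the two trade places.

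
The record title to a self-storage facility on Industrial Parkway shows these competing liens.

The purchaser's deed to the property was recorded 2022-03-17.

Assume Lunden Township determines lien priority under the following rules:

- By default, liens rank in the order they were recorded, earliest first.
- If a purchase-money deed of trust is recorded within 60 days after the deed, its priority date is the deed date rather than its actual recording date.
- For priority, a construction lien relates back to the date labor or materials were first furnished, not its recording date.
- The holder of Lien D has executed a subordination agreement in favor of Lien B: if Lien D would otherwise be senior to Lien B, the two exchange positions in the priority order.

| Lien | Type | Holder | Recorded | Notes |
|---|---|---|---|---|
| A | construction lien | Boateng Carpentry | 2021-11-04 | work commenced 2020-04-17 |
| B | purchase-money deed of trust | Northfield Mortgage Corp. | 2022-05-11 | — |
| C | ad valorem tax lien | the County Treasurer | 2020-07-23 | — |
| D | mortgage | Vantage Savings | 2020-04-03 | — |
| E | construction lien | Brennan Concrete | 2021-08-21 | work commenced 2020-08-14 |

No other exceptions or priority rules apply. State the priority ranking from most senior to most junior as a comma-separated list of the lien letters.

B, A, C, E, D

Effective dates after the stated exceptions: A is treated as recorded 2020-04-17, the work-commencement date; B relates back to the deed date 2022-03-17; E's effective date is 2020-08-14, when work began.
By effective date: D (2020-04-03), A (2020-04-17), C (2020-07-23), E (2020-08-14), B (2022-03-17).
Because D would otherwise rank above B, the subordination swaps them.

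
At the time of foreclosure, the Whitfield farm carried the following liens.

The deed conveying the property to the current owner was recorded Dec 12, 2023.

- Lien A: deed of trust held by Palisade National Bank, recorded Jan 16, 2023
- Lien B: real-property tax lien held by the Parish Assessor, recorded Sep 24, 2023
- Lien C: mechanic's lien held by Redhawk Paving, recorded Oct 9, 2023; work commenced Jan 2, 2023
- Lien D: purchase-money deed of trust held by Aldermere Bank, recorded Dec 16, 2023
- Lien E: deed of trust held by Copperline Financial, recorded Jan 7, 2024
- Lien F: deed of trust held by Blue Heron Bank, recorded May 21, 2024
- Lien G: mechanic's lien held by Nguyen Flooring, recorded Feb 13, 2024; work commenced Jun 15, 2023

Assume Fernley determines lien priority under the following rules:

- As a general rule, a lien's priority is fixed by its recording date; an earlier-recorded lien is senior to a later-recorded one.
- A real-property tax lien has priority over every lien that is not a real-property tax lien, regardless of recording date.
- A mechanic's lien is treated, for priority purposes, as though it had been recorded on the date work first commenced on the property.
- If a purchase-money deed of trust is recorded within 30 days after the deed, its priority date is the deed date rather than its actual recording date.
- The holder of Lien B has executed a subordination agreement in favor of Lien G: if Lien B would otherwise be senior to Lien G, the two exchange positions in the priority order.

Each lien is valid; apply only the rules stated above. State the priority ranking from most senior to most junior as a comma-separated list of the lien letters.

G, C, A, B, D, E, F

Effective dates after the stated exceptions: C's effective date is Jan 2, 2023, when work began; D's effective date is the deed date, Dec 12, 2023; G is treated as recorded Jun 15, 2023, the work-commencement date.
B is a real-property tax lien, so it outranks all other liens regardless of date.
Ordering the rest by effective date: C (Jan 2, 2023), A (Jan 16, 2023), G (Jun 15, 2023), D (Dec 12, 2023), E (Jan 7, 2024), F (May 21, 2024).
B would otherwise be senior to G, so under the subordination agreement B and G exchange positions.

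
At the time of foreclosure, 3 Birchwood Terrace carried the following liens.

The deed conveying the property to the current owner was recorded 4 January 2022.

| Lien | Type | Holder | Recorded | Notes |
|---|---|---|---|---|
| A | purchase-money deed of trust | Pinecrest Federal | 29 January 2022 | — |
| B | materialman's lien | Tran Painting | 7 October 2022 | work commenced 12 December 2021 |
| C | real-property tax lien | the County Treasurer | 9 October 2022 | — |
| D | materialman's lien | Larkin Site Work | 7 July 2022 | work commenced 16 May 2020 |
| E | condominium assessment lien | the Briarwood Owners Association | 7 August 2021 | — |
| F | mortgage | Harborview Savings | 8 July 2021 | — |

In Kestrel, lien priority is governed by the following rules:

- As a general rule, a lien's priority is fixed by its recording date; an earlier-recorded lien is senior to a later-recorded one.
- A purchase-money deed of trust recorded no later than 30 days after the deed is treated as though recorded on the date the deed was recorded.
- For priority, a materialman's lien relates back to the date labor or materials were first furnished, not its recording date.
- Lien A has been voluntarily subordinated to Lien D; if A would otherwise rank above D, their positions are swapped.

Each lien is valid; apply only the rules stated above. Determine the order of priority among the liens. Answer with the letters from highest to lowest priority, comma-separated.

D, F, E, B, A, C

First, effective dates: A was recorded within the 30-day window, so its effective date is the deed date 4 January 2022; B's effective date is 12 December 2021, when work began; D is treated as recorded 16 May 2020, the work-commencement date.
By effective date, earliest first: D (16 May 2020), F (8 July 2021), E (7 August 2021), B (12 December 2021), A (4 January 2022), C (9 October 2022).
A is already junior to D, so the subordination agreement changes nothing.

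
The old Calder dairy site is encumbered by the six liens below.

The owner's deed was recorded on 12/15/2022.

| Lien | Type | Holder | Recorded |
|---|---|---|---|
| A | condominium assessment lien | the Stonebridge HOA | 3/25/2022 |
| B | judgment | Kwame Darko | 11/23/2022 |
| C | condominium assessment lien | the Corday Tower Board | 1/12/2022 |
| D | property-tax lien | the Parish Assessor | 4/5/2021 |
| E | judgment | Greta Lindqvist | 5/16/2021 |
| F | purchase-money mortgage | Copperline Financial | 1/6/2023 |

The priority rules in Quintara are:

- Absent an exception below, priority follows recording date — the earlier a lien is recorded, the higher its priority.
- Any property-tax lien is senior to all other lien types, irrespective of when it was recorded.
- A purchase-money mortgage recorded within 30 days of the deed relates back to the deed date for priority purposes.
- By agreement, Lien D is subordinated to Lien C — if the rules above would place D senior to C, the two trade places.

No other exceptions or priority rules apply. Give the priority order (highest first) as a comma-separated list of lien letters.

First, effective dates: F's effective date is the deed date, 12/15/2022.
As a property-tax lien, D is senior to every other lien.
The other liens, earliest effective date first: E (5/16/2021), C (1/12/2022), A (3/25/2022), B (11/23/2022), F (12/15/2022).
The subordination applies — D was senior to C — so D and C swap.

C, E, D, A, B, F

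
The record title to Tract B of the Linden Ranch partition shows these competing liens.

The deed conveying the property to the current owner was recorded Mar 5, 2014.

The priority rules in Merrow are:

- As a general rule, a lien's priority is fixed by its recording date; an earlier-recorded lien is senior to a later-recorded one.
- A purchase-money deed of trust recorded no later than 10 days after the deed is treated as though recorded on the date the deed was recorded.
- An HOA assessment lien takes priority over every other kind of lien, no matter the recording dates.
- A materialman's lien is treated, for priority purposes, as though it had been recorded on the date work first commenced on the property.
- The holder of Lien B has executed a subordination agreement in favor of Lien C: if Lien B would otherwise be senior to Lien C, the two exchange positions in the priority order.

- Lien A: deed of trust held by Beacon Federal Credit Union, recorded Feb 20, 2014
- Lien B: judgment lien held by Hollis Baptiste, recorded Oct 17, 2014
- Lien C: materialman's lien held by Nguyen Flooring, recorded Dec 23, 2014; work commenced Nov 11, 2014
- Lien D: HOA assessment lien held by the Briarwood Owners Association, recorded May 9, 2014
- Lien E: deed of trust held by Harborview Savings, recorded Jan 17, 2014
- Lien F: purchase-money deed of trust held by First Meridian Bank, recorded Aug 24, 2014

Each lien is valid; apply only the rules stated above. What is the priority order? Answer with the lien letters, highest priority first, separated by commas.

First, effective dates: C is treated as recorded Nov 11, 2014, the work-commencement date; F was recorded 172 days after the deed, outside the 10-day window, so it keeps its recording date.
D is an HOA assessment lien and takes priority over every other lien.
The other liens, earliest effective date first: E (Jan 17, 2014), A (Feb 20, 2014), F (Aug 24, 2014), B (Oct 17, 2014), C (Nov 11, 2014).
The subordination applies — B was senior to C — so B and C swap.

D, E, A, F, C, B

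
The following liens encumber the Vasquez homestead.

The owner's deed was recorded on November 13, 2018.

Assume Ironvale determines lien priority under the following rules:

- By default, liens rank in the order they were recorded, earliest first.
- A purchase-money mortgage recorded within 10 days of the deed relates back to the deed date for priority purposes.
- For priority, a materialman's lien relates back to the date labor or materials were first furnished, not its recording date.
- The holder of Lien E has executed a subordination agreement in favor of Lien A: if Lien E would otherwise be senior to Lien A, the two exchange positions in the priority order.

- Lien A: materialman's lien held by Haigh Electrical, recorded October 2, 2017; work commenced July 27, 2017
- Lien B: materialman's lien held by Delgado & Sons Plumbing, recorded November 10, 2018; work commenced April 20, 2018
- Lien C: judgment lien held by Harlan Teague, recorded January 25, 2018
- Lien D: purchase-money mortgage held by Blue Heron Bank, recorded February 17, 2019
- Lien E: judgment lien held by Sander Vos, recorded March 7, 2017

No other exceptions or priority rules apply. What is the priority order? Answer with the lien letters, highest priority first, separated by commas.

A, E, C, B, D

Adjusting effective dates: A relates back to July 27, 2017 (work commenced); B relates back to April 20, 2018 (work commenced); D was recorded 96 days after the deed — beyond 10 days — so no relation-back applies.
By effective date, earliest first: E (March 7, 2017), A (July 27, 2017), C (January 25, 2018), B (April 20, 2018), D (February 17, 2019).
E would otherwise be senior to A, so under the subordination agreement E and A exchange positions.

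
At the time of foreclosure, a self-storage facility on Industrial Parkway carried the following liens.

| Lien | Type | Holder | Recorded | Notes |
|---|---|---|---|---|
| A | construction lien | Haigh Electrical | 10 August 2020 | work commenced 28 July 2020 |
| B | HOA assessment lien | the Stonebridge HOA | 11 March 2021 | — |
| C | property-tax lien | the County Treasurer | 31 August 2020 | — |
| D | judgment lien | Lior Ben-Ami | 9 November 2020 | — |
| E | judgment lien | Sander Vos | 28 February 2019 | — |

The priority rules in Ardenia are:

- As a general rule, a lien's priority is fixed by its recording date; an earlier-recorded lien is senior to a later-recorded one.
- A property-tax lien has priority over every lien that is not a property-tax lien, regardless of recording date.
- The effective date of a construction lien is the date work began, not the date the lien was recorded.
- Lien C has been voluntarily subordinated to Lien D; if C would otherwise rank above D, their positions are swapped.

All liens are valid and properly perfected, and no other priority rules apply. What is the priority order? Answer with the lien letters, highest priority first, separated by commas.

D, E, A, C, B

Effective dates after the stated exceptions: A's effective date is 28 July 2020, when work began.
C, as a property-tax lien, has superpriority and ranks first.
Ordering the rest by effective date: E (28 February 2019), A (28 July 2020), D (9 November 2020), B (11 March 2021).
C would otherwise be senior to D, so under the subordination agreement C and D exchange positions.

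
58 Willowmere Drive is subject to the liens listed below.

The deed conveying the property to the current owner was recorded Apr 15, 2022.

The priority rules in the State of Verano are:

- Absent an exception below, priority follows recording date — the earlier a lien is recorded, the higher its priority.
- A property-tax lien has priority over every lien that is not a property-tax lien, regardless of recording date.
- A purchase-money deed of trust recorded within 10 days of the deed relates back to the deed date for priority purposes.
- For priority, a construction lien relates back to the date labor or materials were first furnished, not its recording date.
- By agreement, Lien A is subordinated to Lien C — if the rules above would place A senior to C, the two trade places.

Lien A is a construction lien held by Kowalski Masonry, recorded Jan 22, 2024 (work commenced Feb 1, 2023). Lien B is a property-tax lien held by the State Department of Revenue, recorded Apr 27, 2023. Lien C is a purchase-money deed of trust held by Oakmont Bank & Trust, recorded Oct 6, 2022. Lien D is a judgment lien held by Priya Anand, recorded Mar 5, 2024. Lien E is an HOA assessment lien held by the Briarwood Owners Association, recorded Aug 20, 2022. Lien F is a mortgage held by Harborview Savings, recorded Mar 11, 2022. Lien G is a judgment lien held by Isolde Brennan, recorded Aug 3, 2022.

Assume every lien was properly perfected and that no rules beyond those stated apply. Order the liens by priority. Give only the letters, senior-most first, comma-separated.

B, F, G, E, C, A, D

Effective dates after the stated exceptions: A relates back to Feb 1, 2023 (work commenced); C was recorded 174 days after the deed, outside the 10-day window, so it keeps its recording date.
B is a property-tax lien and takes priority over every other lien.
Among the remaining liens, by effective date: F (Mar 11, 2022), G (Aug 3, 2022), E (Aug 20, 2022), C (Oct 6, 2022), A (Feb 1, 2023), D (Mar 5, 2024).
A is already junior to C, so the subordination agreement changes nothing.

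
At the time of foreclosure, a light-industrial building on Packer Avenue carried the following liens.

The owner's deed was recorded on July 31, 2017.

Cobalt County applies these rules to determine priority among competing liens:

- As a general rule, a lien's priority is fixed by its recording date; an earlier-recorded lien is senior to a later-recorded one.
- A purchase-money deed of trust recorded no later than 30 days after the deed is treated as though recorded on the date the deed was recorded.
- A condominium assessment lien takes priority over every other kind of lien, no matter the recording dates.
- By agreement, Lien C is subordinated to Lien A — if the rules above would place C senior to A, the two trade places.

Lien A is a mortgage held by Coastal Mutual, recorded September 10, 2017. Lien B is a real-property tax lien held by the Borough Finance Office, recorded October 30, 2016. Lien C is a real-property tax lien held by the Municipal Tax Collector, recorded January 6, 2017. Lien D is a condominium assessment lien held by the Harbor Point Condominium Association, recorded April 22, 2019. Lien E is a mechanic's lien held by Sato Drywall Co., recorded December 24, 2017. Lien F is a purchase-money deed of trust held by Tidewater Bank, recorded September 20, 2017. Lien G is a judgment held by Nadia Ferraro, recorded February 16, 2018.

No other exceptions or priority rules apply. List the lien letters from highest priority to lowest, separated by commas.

Effective dates after the stated exceptions: F missed the 30-day window (51 days after the deed), so its recording date stands.
D, as a condominium assessment lien, has superpriority and ranks first.
Ordering the rest by effective date: B (October 30, 2016), C (January 6, 2017), A (September 10, 2017), F (September 20, 2017), E (December 24, 2017), G (February 16, 2018).
The subordination applies — C was senior to A — so C and A swap.

D, B, A, C, F, E, G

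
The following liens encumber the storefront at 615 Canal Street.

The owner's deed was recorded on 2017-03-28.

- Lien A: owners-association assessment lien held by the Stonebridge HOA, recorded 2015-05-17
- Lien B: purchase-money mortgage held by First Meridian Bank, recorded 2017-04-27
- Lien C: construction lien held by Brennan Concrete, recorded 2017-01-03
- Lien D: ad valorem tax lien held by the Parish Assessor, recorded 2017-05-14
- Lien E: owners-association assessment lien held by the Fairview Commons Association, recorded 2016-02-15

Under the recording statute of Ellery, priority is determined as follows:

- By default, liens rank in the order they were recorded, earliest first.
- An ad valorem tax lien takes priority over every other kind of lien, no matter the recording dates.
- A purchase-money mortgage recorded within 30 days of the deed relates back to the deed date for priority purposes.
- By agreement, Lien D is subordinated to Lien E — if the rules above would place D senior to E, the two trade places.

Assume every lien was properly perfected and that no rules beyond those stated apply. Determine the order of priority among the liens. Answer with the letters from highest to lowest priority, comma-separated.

E, A, D, C, B

Effective dates after the stated exceptions: B's effective date is the deed date, 2017-03-28.
D is an ad valorem tax lien, so it outranks all other liens regardless of date.
Among the remaining liens, by effective date: A (2015-05-17), E (2016-02-15), C (2017-01-03), B (2017-03-28).
The subordination applies — D was senior to E — so D and E swap.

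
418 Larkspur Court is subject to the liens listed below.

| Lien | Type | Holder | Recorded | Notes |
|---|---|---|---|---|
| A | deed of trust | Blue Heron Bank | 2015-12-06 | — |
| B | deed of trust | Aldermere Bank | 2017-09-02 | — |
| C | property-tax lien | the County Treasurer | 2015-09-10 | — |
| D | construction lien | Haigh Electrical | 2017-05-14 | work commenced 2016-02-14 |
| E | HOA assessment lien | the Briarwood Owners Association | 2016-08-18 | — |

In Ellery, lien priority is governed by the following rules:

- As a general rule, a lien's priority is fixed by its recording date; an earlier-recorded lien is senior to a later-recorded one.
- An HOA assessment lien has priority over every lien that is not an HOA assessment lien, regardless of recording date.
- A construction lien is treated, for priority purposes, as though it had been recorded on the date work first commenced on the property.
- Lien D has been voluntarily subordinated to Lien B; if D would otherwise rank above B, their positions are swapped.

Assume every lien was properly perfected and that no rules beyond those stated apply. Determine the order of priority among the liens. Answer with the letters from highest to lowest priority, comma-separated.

Adjusting effective dates: D is treated as recorded 2016-02-14, the work-commencement date.
E, as an HOA assessment lien, has superpriority and ranks first.
Among the remaining liens, by effective date: C (2015-09-10), A (2015-12-06), D (2016-02-14), B (2017-09-02).
Because D would otherwise rank above B, the subordination swaps them.

E, C, A, B, D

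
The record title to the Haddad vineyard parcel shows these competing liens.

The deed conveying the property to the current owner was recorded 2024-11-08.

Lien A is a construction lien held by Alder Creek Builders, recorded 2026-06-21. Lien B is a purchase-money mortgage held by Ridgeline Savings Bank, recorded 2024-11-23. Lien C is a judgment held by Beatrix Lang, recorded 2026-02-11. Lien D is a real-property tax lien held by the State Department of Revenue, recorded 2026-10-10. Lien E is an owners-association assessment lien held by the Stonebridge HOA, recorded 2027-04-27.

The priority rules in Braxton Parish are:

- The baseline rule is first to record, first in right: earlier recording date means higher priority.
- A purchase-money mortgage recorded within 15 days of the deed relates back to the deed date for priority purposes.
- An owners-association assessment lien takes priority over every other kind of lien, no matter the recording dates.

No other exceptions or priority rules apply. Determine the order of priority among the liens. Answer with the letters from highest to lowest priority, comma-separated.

E, B, C, A, D

Effective dates: B relates back to the deed date 2024-11-08.
E is an owners-association assessment lien and takes priority over every other lien.
Ordering the rest by effective date: B (2024-11-08), C (2026-02-11), A (2026-06-21), D (2026-10-10).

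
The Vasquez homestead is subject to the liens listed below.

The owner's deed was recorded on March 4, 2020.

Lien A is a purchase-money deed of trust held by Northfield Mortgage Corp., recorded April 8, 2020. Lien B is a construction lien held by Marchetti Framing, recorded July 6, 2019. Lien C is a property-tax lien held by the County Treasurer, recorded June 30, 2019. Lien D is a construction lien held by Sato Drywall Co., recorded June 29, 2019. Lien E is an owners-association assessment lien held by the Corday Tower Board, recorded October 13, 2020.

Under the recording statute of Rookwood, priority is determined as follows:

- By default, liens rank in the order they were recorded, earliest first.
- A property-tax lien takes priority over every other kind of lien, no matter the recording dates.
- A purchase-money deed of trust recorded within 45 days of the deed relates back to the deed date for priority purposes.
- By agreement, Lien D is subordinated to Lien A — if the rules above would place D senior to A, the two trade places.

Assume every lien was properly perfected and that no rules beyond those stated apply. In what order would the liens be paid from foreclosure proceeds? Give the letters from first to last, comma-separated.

First, effective dates: A's effective date is the deed date, March 4, 2020.
As a property-tax lien, C is senior to every other lien.
The other liens, earliest effective date first: D (June 29, 2019), B (July 6, 2019), A (March 4, 2020), E (October 13, 2020).
Because D would otherwise rank above A, the subordination swaps them.

C, A, B, D, E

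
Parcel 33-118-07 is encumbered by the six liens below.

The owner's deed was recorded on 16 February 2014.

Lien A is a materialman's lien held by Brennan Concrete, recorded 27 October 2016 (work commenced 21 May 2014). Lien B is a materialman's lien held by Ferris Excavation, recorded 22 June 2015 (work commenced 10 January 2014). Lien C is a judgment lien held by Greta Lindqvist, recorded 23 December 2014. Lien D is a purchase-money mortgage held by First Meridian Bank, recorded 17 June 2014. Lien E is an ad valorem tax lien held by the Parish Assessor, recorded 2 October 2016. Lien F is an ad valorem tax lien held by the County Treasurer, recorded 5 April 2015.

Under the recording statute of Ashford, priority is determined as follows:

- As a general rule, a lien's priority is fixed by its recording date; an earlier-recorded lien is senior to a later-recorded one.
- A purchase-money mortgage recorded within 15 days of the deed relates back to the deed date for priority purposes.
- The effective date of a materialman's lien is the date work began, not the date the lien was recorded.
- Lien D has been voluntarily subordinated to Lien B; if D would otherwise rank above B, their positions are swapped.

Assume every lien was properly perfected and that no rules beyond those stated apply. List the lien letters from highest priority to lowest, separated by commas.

B, A, D, C, F, E

First, effective dates: A is treated as recorded 21 May 2014, the work-commencement date; B relates back to 10 January 2014 (work commenced); D was recorded 121 days after the deed, outside the 15-day window, so it keeps its recording date.
By effective date, earliest first: B (10 January 2014), A (21 May 2014), D (17 June 2014), C (23 December 2014), F (5 April 2015), E (2 October 2016).
D is already junior to B, so the subordination agreement changes nothing.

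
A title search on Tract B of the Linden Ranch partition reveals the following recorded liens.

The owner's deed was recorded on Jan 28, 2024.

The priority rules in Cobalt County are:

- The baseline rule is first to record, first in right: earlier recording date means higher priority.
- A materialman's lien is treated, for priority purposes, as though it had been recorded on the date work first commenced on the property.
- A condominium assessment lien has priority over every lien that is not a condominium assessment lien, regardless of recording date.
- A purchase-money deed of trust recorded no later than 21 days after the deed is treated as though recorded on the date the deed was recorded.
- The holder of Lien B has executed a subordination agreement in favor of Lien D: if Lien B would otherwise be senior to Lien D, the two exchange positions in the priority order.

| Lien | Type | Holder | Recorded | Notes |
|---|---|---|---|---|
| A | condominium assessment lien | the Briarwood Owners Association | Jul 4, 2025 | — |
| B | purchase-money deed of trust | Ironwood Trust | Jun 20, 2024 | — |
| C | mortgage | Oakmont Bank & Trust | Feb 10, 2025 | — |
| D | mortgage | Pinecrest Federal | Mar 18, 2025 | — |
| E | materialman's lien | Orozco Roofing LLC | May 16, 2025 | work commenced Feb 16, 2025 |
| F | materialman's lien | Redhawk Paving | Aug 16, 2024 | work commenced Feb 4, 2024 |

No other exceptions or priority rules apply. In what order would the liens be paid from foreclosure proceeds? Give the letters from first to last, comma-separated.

A, F, D, C, E, B

Adjusting effective dates: B was recorded 144 days after the deed, outside the 21-day window, so it keeps its recording date; E's effective date is Feb 16, 2025, when work began; F relates back to Feb 4, 2024 (work commenced).
A, as a condominium assessment lien, has superpriority and ranks first.
Among the remaining liens, by effective date: F (Feb 4, 2024), B (Jun 20, 2024), C (Feb 10, 2025), E (Feb 16, 2025), D (Mar 18, 2025).
B is senior to D before the subordination, so the two trade places.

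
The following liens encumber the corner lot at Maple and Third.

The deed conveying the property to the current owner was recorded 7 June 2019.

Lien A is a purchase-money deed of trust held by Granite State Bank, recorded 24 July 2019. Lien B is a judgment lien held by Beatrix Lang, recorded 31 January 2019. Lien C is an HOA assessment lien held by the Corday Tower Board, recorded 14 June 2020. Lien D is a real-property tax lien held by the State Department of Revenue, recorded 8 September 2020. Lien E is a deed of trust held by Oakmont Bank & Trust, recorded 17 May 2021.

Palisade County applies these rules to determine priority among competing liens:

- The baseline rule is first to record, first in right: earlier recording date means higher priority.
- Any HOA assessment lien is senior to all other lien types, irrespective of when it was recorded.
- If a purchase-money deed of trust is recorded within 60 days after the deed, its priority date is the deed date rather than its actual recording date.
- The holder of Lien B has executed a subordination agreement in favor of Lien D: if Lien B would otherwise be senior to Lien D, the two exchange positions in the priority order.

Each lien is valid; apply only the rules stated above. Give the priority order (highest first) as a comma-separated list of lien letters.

C, D, A, B, E

First, effective dates: A's effective date is the deed date, 7 June 2019.
C is an HOA assessment lien, so it outranks all other liens regardless of date.
Remaining liens by effective date: B (31 January 2019), A (7 June 2019), D (8 September 2020), E (17 May 2021).
The subordination applies — B was senior to D — so B and D swap.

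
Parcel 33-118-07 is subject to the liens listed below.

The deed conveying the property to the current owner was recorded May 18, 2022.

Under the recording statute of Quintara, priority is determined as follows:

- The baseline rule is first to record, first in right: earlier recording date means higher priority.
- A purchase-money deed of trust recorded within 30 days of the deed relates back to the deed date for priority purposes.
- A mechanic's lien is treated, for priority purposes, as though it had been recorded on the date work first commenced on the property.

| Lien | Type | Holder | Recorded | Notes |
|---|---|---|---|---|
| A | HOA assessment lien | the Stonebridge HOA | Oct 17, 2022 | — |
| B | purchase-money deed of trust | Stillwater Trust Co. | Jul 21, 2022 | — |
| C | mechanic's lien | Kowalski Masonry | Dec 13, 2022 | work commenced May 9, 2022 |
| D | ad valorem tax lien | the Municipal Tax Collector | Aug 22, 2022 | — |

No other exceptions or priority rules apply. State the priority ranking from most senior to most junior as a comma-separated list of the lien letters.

Effective dates: B was recorded 64 days after the deed, outside the 30-day window, so it keeps its recording date; C relates back to May 9, 2022 (work commenced).
By effective date, earliest first: C (May 9, 2022), B (Jul 21, 2022), D (Aug 22, 2022), A (Oct 17, 2022).

C, B, D, A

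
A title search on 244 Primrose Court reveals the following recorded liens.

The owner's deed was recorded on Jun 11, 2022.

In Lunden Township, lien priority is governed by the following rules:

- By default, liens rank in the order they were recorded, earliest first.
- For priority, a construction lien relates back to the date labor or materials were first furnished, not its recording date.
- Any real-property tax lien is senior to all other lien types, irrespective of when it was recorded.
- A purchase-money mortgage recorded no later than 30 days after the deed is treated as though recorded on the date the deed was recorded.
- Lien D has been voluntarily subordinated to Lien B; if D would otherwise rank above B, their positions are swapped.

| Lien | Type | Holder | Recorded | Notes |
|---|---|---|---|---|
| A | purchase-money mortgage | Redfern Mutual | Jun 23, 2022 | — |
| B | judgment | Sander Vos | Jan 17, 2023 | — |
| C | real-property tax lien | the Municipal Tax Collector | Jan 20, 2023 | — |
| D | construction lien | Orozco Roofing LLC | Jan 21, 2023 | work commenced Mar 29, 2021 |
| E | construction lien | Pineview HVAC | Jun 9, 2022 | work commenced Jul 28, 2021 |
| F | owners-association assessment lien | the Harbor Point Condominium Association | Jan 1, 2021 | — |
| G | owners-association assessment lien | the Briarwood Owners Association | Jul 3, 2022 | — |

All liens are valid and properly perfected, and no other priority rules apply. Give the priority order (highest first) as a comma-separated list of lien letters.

Effective dates: A relates back to the deed date Jun 11, 2022; D's effective date is Mar 29, 2021, when work began; E's effective date is Jul 28, 2021, when work began.
C, as a real-property tax lien, has superpriority and ranks first.
Among the remaining liens, by effective date: F (Jan 1, 2021), D (Mar 29, 2021), E (Jul 28, 2021), A (Jun 11, 2022), G (Jul 3, 2022), B (Jan 17, 2023).
Because D would otherwise rank above B, the subordination swaps them.

C, F, B, E, A, G, D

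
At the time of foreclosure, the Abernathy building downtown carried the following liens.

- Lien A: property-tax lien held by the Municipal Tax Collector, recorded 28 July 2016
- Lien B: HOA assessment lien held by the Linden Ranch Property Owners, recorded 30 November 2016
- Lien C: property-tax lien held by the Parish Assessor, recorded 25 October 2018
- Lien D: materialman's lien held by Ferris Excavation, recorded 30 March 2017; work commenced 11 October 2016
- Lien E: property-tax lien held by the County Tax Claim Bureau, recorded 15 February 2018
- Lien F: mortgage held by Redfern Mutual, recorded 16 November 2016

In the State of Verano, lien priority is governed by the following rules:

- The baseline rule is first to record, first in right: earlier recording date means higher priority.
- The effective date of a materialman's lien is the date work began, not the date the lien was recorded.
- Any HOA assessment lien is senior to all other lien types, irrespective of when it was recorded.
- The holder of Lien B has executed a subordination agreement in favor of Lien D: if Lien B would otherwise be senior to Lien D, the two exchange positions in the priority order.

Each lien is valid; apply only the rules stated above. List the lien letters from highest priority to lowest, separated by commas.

D, A, B, F, E, C

Effective dates after the stated exceptions: D relates back to 11 October 2016 (work commenced).
B, as an HOA assessment lien, has superpriority and ranks first.
Among the remaining liens, by effective date: A (28 July 2016), D (11 October 2016), F (16 November 2016), E (15 February 2018), C (25 October 2018).
B is senior to D before the subordination, so the two trade places.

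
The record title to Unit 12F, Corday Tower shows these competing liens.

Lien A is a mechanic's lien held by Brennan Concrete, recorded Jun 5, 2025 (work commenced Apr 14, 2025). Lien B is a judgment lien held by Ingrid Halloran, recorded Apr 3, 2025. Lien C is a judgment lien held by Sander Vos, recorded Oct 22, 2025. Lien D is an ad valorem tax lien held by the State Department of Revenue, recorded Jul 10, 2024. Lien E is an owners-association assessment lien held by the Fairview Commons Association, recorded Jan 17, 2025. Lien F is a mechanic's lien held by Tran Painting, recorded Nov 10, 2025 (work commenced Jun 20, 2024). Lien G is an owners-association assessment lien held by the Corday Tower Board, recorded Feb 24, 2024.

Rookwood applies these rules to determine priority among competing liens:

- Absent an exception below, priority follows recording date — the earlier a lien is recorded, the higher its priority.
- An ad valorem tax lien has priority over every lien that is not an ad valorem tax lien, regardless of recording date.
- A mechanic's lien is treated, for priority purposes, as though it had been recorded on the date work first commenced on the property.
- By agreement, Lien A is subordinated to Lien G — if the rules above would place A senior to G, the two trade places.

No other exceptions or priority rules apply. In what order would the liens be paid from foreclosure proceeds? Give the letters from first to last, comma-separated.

Adjusting effective dates: A relates back to Apr 14, 2025 (work commenced); F is treated as recorded Jun 20, 2024, the work-commencement date.
D is an ad valorem tax lien, so it outranks all other liens regardless of date.
Ordering the rest by effective date: G (Feb 24, 2024), F (Jun 20, 2024), E (Jan 17, 2025), B (Apr 3, 2025), A (Apr 14, 2025), C (Oct 22, 2025).
A already ranks below G; the subordination has no effect.

D, G, F, E, B, A, C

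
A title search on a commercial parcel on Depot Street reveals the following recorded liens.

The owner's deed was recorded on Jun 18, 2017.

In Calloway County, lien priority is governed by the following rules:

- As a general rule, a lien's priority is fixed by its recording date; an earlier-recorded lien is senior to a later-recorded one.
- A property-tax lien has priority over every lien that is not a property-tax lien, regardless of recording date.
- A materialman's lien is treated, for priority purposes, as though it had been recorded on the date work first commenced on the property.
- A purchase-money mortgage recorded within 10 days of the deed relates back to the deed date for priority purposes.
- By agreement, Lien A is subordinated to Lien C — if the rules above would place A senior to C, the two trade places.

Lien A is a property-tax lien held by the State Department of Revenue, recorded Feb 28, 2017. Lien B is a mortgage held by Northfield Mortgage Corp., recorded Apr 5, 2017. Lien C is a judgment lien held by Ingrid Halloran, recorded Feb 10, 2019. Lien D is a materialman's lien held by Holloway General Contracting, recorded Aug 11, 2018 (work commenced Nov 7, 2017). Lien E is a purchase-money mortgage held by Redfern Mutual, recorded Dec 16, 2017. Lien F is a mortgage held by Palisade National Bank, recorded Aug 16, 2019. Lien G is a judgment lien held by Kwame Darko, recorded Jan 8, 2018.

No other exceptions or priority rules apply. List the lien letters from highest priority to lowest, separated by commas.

C, B, D, E, G, A, F

Effective dates: D is treated as recorded Nov 7, 2017, the work-commencement date; E missed the 10-day window (181 days after the deed), so its recording date stands.
A, as a property-tax lien, has superpriority and ranks first.
Among the remaining liens, by effective date: B (Apr 5, 2017), D (Nov 7, 2017), E (Dec 16, 2017), G (Jan 8, 2018), C (Feb 10, 2019), F (Aug 16, 2019).
Because A would otherwise rank above C, the subordination swaps them.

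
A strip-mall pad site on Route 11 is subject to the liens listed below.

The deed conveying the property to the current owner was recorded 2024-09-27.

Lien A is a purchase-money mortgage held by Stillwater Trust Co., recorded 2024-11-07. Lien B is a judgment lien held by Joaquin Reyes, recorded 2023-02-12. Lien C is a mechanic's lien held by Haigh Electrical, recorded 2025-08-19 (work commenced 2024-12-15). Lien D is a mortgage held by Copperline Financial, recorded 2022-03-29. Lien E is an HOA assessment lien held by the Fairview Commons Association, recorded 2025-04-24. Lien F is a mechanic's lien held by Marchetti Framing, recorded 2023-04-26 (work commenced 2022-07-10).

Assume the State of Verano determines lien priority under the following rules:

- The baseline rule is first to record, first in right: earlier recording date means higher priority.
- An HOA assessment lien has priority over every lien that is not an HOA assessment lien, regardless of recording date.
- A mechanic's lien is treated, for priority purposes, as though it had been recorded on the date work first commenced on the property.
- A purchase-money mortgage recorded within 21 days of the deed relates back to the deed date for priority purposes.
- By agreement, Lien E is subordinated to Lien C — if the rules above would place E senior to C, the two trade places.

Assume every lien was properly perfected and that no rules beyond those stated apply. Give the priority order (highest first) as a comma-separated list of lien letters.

Effective dates: A missed the 21-day window (41 days after the deed), so its recording date stands; C relates back to 2024-12-15 (work commenced); F's effective date is 2022-07-10, when work began.
E is an HOA assessment lien and takes priority over every other lien.
Among the remaining liens, by effective date: D (2022-03-29), F (2022-07-10), B (2023-02-12), A (2024-11-07), C (2024-12-15).
E is senior to C before the subordination, so the two trade places.

C, D, F, B, A, E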